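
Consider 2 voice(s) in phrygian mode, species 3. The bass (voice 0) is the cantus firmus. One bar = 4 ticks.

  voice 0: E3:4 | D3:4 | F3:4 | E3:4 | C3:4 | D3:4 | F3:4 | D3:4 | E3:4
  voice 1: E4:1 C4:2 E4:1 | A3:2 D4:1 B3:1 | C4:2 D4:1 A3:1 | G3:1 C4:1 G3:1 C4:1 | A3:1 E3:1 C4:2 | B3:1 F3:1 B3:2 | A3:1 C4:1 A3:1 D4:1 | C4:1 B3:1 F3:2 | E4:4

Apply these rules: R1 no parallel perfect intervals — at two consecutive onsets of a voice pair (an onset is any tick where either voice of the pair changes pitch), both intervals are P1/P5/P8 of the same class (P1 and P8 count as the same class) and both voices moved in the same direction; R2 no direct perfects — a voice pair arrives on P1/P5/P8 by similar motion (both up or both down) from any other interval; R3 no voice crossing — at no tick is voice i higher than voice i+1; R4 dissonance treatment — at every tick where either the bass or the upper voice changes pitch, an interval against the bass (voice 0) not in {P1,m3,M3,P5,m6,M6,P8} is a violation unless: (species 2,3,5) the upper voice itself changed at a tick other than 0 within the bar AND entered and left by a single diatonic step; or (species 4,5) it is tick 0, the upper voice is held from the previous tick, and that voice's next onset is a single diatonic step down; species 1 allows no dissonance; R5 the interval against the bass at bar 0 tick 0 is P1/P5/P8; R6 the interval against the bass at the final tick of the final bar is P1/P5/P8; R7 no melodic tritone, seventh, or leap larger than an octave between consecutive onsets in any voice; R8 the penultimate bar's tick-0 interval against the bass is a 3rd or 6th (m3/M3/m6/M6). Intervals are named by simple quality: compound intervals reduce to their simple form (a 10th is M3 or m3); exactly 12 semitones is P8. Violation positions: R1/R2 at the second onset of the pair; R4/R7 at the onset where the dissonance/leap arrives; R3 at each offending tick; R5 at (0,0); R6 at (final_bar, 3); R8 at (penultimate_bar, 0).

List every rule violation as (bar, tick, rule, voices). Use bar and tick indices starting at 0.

bar 0: v0=E3 v1=E4 downbeat P8
bar 1: v0=D3 v1=A3 downbeat P5
bar 2: v0=F3 v1=C4 downbeat P5
bar 3: v0=E3 v1=G3 downbeat m3
bar 4: v0=C3 v1=A3 downbeat M6
bar 5: v0=D3 v1=B3 downbeat M6
bar 6: v0=F3 v1=A3 downbeat M3
bar 7: v0=D3 v1=C4 downbeat m7
bar 8: v0=E3 v1=E4 downbeat P8
  -> R2 @ bar 1 tick 0 v(0, 1): E3/E4 P8 -> D3/A3 P5 similar
  -> R2 @ bar 2 tick 0 v(0, 1): D3/B3 M6 -> F3/C4 P5 similar
  -> R7 @ bar 5 tick 1 v(1,): B3->F3 leap 6st
  -> R7 @ bar 5 tick 2 v(1,): F3->B3 leap 6st
  -> R4 @ bar 7 tick 0 v(0, 1): D3/C4 m7 untreated
  -> R8 @ bar 7 tick 0 v(0, 1): penult m7 not 3rd/6th
  -> R7 @ bar 7 tick 2 v(1,): B3->F3 leap 6st
  -> R2 @ bar 8 tick 0 v(0, 1): D3/F3 m3 -> E3/E4 P8 similar
  -> R7 @ bar 8 tick 0 v(1,): F3->E4 leap 11st

(1, 0, R2, (0, 1))
(2, 0, R2, (0, 1))
(5, 1, R7, (1,))
(5, 2, R7, (1,))
(7, 0, R4, (0, 1))
(7, 0, R8, (0, 1))
(7, 2, R7, (1,))
(8, 0, R2, (0, 1))
(8, 0, R7, (1,))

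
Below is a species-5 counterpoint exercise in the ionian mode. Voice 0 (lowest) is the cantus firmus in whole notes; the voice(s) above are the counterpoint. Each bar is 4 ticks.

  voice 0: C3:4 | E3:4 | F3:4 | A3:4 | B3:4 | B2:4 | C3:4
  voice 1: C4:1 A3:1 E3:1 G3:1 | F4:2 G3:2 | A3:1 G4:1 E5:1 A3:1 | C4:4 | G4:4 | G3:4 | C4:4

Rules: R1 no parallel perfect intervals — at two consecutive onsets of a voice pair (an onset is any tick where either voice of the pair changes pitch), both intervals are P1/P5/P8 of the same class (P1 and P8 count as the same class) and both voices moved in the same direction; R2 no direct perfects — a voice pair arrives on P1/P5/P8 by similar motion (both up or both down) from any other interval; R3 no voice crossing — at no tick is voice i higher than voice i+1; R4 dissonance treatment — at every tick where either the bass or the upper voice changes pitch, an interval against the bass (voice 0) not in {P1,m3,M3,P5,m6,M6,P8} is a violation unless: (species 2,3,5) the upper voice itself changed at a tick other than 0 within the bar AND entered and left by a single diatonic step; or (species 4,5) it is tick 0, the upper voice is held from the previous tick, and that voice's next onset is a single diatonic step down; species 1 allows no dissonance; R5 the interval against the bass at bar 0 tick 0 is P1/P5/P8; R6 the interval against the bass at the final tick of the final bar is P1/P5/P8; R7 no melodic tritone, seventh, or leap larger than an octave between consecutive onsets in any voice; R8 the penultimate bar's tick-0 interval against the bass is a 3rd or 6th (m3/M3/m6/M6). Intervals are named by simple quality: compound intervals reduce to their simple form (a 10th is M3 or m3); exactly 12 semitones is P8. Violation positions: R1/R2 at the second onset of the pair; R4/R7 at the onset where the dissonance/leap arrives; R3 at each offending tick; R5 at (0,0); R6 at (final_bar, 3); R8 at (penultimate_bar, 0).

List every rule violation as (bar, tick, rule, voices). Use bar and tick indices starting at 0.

bar 0: v0=C3 v1=C4 downbeat P8
bar 1: v0=E3 v1=F4 downbeat m2
bar 2: v0=F3 v1=A3 downbeat M3
bar 3: v0=A3 v1=C4 downbeat m3
bar 4: v0=B3 v1=G4 downbeat m6
bar 5: v0=B2 v1=G3 downbeat m6
bar 6: v0=C3 v1=C4 downbeat P8
  -> R4 @ bar 1 tick 0 v(0, 1): E3/F4 m2 untreated
  -> R7 @ bar 1 tick 0 v(1,): G3->F4 leap 10st
  -> R7 @ bar 1 tick 2 v(1,): F4->G3 leap 10st
  -> R4 @ bar 2 tick 1 v(0, 1): F3/G4 M2 untreated
  -> R7 @ bar 2 tick 1 v(1,): A3->G4 leap 10st
  -> R4 @ bar 2 tick 2 v(0, 1): F3/E5 M7 untreated
  -> R7 @ bar 2 tick 3 v(1,): E5->A3 leap 19st
  -> R2 @ bar 6 tick 0 v(0, 1): B2/G3 m6 -> C3/C4 P8 similar

(1, 0, R4, (0, 1))
(1, 0, R7, (1,))
(1, 2, R7, (1,))
(2, 1, R4, (0, 1))
(2, 1, R7, (1,))
(2, 2, R4, (0, 1))
(2, 3, R7, (1,))
(6, 0, R2, (0, 1))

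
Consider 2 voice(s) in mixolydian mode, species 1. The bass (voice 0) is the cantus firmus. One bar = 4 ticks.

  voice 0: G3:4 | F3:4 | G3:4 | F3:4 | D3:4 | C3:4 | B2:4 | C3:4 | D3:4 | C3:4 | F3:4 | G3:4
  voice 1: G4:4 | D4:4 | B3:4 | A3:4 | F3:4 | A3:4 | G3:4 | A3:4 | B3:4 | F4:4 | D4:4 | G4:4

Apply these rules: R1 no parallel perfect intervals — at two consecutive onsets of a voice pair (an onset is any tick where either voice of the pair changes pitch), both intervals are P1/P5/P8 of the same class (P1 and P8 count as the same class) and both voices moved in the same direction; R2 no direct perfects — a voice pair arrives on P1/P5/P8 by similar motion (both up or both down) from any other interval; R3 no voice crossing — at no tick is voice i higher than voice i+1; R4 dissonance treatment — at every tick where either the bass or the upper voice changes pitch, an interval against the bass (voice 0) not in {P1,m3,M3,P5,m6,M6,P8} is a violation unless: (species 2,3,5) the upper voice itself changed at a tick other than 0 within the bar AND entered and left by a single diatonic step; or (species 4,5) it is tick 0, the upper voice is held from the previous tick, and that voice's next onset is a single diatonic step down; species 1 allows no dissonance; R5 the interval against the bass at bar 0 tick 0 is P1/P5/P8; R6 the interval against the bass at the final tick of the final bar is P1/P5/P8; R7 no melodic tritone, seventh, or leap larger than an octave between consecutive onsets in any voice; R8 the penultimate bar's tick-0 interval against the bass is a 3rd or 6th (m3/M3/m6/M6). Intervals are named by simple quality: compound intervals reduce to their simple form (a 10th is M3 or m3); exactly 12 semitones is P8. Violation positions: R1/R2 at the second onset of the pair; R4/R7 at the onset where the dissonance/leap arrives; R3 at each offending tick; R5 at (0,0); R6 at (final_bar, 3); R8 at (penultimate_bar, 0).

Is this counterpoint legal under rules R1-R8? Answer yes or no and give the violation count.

No (3 violations)

bar 0: v0=G3 v1=G4 (P8)
bar 1: v0=F3 v1=D4 (M6)
bar 2: v0=G3 v1=B3 (M3)
bar 3: v0=F3 v1=A3 (M3)
bar 4: v0=D3 v1=F3 (m3)
bar 5: v0=C3 v1=A3 (M6)
bar 6: v0=B2 v1=G3 (m6)
bar 7: v0=C3 v1=A3 (M6)
bar 8: v0=D3 v1=B3 (M6)
bar 9: v0=C3 v1=F4 (P4)
bar 10: v0=F3 v1=D4 (M6)
bar 11: v0=G3 v1=G4 (P8)
  R4 @ bar9.0: C3/F4 P4 untreated
  R7 @ bar9.0: B3->F4 leap 6st
  R2 @ bar11.0: F3/D4 M6 -> G3/G4 P8 similar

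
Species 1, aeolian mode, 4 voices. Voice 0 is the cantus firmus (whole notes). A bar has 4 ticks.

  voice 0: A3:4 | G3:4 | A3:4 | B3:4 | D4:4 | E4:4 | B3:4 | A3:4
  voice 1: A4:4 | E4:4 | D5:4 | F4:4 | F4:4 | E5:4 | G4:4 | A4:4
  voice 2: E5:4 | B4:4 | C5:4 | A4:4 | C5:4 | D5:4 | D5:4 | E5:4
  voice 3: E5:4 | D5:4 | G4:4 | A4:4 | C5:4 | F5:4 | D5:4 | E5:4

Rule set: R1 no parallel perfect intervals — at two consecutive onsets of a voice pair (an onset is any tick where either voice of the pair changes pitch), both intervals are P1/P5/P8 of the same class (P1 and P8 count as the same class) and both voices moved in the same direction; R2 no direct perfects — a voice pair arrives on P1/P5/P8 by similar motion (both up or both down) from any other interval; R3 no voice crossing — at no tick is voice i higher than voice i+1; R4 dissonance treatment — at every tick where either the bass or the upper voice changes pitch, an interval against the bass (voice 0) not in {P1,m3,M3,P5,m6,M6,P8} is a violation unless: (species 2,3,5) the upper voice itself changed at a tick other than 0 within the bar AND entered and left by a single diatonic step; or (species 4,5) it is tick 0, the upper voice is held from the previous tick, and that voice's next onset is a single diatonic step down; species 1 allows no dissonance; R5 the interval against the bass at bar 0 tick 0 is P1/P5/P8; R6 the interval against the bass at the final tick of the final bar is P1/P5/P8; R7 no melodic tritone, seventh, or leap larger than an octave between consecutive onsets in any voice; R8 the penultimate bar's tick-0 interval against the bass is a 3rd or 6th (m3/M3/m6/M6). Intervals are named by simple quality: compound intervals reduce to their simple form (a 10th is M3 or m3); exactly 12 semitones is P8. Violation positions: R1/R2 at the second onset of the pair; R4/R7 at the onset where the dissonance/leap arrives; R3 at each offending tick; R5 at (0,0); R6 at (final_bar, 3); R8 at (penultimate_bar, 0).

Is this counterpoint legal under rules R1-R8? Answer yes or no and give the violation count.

No (31 violations)

bar 0: v0=A3 v1=A4 v2=E5 v3=E5 (P5)
bar 1: v0=G3 v1=E4 v2=B4 v3=D5 (P5)
bar 2: v0=A3 v1=D5 v2=C5 v3=G4 (m7)
bar 3: v0=B3 v1=F4 v2=A4 v3=A4 (m7)
bar 4: v0=D4 v1=F4 v2=C5 v3=C5 (m7)
bar 5: v0=E4 v1=E5 v2=D5 v3=F5 (m2)
bar 6: v0=B3 v1=G4 v2=D5 v3=D5 (m3)
bar 7: v0=A3 v1=A4 v2=E5 v3=E5 (P5)
  R1 @ bar1.0: A3/E5 P5 -> G3/D5 P5 similar
  R1 @ bar1.0: A4/E5 P5 -> E4/B4 P5 similar
  R3 @ bar2.0: D5 above C5
  R3 @ bar2.0: C5 above G4
  R4 @ bar2.0: A3/D5 P4 untreated
  R4 @ bar2.0: A3/G4 m7 untreated
  R7 @ bar2.0: E4->D5 leap 10st
  R3 @ bar2.1: D5 above C5
  R3 @ bar2.1: C5 above G4
  R3 @ bar2.2: D5 above C5
  R3 @ bar2.2: C5 above G4
  R3 @ bar2.3: D5 above C5
  R3 @ bar2.3: C5 above G4
  R4 @ bar3.0: B3/F4 TT untreated
  R4 @ bar3.0: B3/A4 m7 untreated
  R4 @ bar3.0: B3/A4 m7 untreated
  R1 @ bar4.0: A4/A4 P1 -> C5/C5 P1 similar
  R4 @ bar4.0: D4/C5 m7 untreated
  R4 @ bar4.0: D4/C5 m7 untreated
  R2 @ bar5.0: D4/F4 m3 -> E4/E5 P8 similar
  R3 @ bar5.0: E5 above D5
  R4 @ bar5.0: E4/D5 m7 untreated
  R4 @ bar5.0: E4/F5 m2 untreated
  R7 @ bar5.0: F4->E5 leap 11st
  R3 @ bar5.1: E5 above D5
  R3 @ bar5.2: E5 above D5
  R3 @ bar5.3: E5 above D5
  R2 @ bar6.0: E5/F5 m2 -> G4/D5 P5 similar
  R1 @ bar7.0: G4/D5 P5 -> A4/E5 P5 similar
  R1 @ bar7.0: G4/D5 P5 -> A4/E5 P5 similar
  R1 @ bar7.0: D5/D5 P1 -> E5/E5 P1 similar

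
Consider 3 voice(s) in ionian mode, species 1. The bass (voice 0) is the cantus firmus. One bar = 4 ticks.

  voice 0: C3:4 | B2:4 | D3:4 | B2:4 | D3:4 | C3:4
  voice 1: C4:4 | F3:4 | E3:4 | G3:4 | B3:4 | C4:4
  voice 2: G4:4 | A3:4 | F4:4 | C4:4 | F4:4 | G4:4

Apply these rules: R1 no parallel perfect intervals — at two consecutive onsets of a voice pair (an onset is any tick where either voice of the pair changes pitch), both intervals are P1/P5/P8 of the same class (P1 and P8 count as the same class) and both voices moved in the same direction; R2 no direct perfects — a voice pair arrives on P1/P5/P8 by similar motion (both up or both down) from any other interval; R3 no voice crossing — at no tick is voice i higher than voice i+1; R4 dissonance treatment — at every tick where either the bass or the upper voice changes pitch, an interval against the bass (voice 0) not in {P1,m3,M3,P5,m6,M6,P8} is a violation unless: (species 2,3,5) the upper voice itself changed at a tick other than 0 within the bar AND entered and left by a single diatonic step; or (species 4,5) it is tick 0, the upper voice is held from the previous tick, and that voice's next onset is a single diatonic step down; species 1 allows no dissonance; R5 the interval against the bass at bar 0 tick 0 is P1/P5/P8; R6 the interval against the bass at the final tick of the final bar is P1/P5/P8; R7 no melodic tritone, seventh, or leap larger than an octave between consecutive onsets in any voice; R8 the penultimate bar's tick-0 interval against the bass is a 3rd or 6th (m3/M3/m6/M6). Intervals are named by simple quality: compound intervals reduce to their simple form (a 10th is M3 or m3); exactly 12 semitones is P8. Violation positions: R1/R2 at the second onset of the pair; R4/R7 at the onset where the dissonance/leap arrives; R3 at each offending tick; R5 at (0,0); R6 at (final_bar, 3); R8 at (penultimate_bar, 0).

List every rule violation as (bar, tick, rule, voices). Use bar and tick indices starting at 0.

(1, 0, R4, (0, 1))
(1, 0, R4, (0, 2))
(1, 0, R7, (2,))
(2, 0, R4, (0, 1))
(3, 0, R4, (0, 2))
(5, 0, R2, (1, 2))

bar 0: v0=C3 v1=C4 v2=G4 downbeat P5
bar 1: v0=B2 v1=F3 v2=A3 downbeat m7
bar 2: v0=D3 v1=E3 v2=F4 downbeat m3
bar 3: v0=B2 v1=G3 v2=C4 downbeat m2
bar 4: v0=D3 v1=B3 v2=F4 downbeat m3
bar 5: v0=C3 v1=C4 v2=G4 downbeat P5
  -> R4 @ bar 1 tick 0 v(0, 1): B2/F3 TT untreated
  -> R4 @ bar 1 tick 0 v(0, 2): B2/A3 m7 untreated
  -> R7 @ bar 1 tick 0 v(2,): G4->A3 leap 10st
  -> R4 @ bar 2 tick 0 v(0, 1): D3/E3 M2 untreated
  -> R4 @ bar 3 tick 0 v(0, 2): B2/C4 m2 untreated
  -> R2 @ bar 5 tick 0 v(1, 2): B3/F4 TT -> C4/G4 P5 similar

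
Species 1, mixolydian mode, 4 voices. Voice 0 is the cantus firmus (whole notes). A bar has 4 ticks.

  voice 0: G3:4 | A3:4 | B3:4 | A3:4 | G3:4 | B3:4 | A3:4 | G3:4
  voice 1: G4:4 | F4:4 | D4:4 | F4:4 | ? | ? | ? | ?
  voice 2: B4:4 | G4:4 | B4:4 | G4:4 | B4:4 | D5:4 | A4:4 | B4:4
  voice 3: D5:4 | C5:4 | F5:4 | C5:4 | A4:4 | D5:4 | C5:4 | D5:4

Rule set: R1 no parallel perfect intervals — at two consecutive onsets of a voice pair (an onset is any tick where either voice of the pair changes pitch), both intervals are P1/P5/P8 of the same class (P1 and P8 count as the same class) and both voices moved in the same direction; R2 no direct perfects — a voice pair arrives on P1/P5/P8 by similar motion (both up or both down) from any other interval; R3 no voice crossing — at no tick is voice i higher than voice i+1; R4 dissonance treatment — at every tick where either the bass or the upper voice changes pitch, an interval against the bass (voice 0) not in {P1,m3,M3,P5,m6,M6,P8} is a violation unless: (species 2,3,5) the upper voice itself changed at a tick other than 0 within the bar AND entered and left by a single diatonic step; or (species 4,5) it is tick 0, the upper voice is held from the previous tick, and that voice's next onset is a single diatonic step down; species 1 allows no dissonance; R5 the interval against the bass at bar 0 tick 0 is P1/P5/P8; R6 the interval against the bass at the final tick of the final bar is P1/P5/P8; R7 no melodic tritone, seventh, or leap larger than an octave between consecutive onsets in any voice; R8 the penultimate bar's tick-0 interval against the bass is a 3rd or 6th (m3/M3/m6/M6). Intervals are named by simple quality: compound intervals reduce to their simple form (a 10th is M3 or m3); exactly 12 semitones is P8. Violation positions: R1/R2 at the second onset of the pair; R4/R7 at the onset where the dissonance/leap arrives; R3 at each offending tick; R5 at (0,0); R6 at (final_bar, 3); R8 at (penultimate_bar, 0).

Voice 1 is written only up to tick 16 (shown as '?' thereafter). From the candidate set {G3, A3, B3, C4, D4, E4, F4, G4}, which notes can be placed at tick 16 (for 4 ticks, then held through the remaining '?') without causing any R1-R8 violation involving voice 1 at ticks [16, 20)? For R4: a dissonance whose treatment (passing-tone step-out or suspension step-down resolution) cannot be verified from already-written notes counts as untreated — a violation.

{E4, G4}

G3: violates R2,R7
A3: violates R2,R4
B3: violates R7
C4: violates R4
D4: violates R1,R2
E4: legal
F4: violates R4
G4: legal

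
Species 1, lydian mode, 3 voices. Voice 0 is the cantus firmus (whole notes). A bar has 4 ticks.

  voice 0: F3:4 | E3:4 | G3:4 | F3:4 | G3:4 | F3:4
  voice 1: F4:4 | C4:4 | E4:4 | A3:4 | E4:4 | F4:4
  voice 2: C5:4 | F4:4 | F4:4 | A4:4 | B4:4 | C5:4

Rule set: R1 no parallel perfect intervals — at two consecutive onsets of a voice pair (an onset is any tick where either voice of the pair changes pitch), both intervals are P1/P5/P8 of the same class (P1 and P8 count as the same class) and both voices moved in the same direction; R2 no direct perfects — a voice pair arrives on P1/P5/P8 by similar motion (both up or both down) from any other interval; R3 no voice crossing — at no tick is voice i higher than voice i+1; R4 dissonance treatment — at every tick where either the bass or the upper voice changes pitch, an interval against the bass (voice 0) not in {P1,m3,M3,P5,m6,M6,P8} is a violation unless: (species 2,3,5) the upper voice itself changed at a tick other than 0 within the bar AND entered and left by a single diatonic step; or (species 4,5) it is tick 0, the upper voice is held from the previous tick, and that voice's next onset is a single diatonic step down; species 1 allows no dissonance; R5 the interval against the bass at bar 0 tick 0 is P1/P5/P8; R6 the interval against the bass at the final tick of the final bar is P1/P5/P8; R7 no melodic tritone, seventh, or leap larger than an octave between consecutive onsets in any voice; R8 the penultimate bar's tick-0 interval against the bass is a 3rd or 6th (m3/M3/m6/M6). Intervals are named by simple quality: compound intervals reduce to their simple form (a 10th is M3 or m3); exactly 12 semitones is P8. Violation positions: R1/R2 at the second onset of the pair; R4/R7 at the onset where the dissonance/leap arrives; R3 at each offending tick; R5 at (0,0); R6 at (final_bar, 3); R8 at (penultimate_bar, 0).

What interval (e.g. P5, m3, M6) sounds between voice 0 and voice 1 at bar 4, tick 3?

voice 0=G3 voice 1=E4 -> M6

M6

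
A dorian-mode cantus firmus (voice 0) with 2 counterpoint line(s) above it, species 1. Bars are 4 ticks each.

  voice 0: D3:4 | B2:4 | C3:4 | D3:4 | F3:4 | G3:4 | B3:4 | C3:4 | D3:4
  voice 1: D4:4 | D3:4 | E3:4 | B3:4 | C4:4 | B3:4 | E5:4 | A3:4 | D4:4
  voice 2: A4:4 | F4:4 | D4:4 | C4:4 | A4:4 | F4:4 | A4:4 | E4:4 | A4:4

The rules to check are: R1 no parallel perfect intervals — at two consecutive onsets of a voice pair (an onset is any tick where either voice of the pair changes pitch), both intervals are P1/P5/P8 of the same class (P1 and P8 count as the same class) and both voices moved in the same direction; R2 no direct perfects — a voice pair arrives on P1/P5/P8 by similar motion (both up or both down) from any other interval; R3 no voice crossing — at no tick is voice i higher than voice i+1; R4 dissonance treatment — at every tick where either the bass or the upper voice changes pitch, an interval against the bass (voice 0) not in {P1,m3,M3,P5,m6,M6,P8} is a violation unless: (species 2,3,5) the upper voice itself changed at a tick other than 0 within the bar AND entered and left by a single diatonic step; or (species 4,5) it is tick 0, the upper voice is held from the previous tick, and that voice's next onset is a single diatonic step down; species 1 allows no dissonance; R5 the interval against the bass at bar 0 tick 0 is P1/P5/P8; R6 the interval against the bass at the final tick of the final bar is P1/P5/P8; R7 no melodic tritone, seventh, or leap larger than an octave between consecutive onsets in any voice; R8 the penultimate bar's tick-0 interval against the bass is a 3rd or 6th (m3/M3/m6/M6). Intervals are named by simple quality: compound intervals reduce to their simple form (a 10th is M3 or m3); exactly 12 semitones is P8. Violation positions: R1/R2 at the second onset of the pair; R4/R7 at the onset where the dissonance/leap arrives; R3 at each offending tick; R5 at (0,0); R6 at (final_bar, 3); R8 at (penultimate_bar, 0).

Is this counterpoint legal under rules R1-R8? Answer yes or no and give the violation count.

bar 0: v0=D3 v1=D4 v2=A4 (P5)
bar 1: v0=B2 v1=D3 v2=F4 (TT)
bar 2: v0=C3 v1=E3 v2=D4 (M2)
bar 3: v0=D3 v1=B3 v2=C4 (m7)
bar 4: v0=F3 v1=C4 v2=A4 (M3)
bar 5: v0=G3 v1=B3 v2=F4 (m7)
bar 6: v0=B3 v1=E5 v2=A4 (m7)
bar 7: v0=C3 v1=A3 v2=E4 (M3)
bar 8: v0=D3 v1=D4 v2=A4 (P5)
  R4 @ bar1.0: B2/F4 TT untreated
  R4 @ bar2.0: C3/D4 M2 untreated
  R4 @ bar3.0: D3/C4 m7 untreated
  R2 @ bar4.0: D3/B3 M6 -> F3/C4 P5 similar
  R4 @ bar5.0: G3/F4 m7 untreated
  R2 @ bar6.0: B3/F4 TT -> E5/A4 P5 similar
  R3 @ bar6.0: E5 above A4
  R4 @ bar6.0: B3/E5 P4 untreated
  R4 @ bar6.0: B3/A4 m7 untreated
  R7 @ bar6.0: B3->E5 leap 17st
  R3 @ bar6.1: E5 above A4
  R3 @ bar6.2: E5 above A4
  R3 @ bar6.3: E5 above A4
  R1 @ bar7.0: E5/A4 P5 -> A3/E4 P5 similar
  R7 @ bar7.0: B3->C3 leap 11st
  R7 @ bar7.0: E5->A3 leap 19st
  R1 @ bar8.0: A3/E4 P5 -> D4/A4 P5 similar
  R2 @ bar8.0: C3/A3 M6 -> D3/D4 P8 similar
  R2 @ bar8.0: C3/E4 M3 -> D3/A4 P5 similar

No (19 violations)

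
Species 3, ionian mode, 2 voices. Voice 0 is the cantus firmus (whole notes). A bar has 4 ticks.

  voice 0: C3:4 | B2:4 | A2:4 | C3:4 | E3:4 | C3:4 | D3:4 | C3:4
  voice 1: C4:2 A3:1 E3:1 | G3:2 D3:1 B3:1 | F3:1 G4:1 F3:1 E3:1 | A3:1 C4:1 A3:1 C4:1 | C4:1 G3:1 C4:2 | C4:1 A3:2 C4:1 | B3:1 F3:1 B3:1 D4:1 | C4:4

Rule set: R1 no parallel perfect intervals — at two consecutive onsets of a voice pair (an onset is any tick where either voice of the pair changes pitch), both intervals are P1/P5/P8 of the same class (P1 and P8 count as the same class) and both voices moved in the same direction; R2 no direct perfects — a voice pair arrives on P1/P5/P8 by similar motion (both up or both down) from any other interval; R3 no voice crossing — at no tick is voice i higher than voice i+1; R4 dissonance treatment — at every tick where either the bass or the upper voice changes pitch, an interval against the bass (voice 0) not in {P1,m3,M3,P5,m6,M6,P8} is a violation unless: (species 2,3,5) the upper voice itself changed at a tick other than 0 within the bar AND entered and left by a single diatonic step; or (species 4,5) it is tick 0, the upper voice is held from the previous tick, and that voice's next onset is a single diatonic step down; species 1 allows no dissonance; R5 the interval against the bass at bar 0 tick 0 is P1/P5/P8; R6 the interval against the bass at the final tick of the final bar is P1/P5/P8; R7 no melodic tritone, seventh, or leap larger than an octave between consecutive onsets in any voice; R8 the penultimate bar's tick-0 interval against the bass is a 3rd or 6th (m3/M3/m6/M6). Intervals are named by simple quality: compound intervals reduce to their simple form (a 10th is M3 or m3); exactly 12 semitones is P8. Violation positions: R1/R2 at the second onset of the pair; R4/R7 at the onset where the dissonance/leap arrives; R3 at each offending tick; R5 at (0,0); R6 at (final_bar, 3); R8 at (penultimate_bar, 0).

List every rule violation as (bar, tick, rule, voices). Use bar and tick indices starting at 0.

(2, 0, R7, (1,))
(2, 1, R4, (0, 1))
(2, 1, R7, (1,))
(2, 2, R7, (1,))
(6, 1, R7, (1,))
(6, 2, R7, (1,))
(7, 0, R1, (0, 1))

bar 0: v0=C3 v1=C4 downbeat P8
bar 1: v0=B2 v1=G3 downbeat m6
bar 2: v0=A2 v1=F3 downbeat m6
bar 3: v0=C3 v1=A3 downbeat M6
bar 4: v0=E3 v1=C4 downbeat m6
bar 5: v0=C3 v1=C4 downbeat P8
bar 6: v0=D3 v1=B3 downbeat M6
bar 7: v0=C3 v1=C4 downbeat P8
  -> R7 @ bar 2 tick 0 v(1,): B3->F3 leap 6st
  -> R4 @ bar 2 tick 1 v(0, 1): A2/G4 m7 untreated
  -> R7 @ bar 2 tick 1 v(1,): F3->G4 leap 14st
  -> R7 @ bar 2 tick 2 v(1,): G4->F3 leap 14st
  -> R7 @ bar 6 tick 1 v(1,): B3->F3 leap 6st
  -> R7 @ bar 6 tick 2 v(1,): F3->B3 leap 6st
  -> R1 @ bar 7 tick 0 v(0, 1): D3/D4 P8 -> C3/C4 P8 similar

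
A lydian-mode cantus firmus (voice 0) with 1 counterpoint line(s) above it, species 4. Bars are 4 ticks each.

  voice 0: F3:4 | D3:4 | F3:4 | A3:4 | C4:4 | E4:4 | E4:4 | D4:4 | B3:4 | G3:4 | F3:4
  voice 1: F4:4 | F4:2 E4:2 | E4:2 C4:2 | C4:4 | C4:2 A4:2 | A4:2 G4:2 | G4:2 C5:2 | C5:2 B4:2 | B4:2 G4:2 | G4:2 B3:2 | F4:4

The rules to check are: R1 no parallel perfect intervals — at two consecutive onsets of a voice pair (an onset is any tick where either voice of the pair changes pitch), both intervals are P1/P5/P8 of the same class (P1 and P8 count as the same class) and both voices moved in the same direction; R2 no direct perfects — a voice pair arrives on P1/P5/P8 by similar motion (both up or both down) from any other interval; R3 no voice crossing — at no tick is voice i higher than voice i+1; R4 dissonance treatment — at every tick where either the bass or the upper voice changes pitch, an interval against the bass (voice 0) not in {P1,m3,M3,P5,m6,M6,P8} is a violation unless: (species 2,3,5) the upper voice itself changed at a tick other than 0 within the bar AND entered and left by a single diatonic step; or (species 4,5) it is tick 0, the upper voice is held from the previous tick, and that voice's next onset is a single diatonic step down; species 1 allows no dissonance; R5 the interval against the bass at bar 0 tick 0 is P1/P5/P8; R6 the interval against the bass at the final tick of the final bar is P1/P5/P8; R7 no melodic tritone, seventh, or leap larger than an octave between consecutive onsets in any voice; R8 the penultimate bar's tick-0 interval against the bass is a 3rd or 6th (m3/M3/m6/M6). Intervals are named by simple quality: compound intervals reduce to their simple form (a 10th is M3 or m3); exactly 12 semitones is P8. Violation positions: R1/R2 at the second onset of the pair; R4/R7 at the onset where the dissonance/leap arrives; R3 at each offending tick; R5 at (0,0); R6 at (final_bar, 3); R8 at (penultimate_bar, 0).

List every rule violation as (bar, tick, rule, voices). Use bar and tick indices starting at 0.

bar 0: v0=F3 v1=F4 downbeat P8
bar 1: v0=D3 v1=F4 downbeat m3
bar 2: v0=F3 v1=E4 downbeat M7
bar 3: v0=A3 v1=C4 downbeat m3
bar 4: v0=C4 v1=C4 downbeat P1
bar 5: v0=E4 v1=A4 downbeat P4
bar 6: v0=E4 v1=G4 downbeat m3
bar 7: v0=D4 v1=C5 downbeat m7
bar 8: v0=B3 v1=B4 downbeat P8
bar 9: v0=G3 v1=G4 downbeat P8
bar 10: v0=F3 v1=F4 downbeat P8
  -> R4 @ bar 1 tick 2 v(0, 1): D3/E4 M2 untreated
  -> R4 @ bar 2 tick 0 v(0, 1): F3/E4 M7 untreated
  -> R8 @ bar 9 tick 0 v(0, 1): penult P8 not 3rd/6th
  -> R7 @ bar 10 tick 0 v(1,): B3->F4 leap 6st

(1, 2, R4, (0, 1))
(2, 0, R4, (0, 1))
(9, 0, R8, (0, 1))
(10, 0, R7, (1,))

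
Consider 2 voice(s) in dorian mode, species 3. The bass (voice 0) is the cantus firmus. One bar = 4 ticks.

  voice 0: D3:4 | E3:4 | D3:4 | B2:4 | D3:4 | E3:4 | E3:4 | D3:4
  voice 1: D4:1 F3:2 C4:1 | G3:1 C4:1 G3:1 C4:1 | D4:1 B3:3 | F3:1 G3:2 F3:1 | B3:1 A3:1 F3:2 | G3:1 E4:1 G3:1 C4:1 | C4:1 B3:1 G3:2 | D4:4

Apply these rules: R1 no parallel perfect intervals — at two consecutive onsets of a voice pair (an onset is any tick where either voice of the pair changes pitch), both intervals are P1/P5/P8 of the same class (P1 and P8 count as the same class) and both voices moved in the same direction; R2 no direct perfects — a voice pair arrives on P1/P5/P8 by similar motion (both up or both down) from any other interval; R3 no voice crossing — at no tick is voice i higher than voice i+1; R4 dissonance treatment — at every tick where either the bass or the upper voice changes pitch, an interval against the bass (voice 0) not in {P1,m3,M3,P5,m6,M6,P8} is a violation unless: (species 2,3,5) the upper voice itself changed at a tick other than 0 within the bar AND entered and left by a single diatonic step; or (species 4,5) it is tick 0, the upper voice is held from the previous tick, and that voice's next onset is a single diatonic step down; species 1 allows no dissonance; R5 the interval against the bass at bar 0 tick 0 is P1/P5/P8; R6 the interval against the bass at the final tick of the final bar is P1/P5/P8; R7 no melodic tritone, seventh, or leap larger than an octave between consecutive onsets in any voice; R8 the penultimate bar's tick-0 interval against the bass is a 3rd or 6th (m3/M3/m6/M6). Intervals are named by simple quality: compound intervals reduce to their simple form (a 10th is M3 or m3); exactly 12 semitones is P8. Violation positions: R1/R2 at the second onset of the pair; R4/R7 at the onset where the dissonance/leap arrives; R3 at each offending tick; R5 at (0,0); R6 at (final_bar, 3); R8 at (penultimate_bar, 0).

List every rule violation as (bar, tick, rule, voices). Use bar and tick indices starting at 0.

bar 0: v0=D3 v1=D4 downbeat P8
bar 1: v0=E3 v1=G3 downbeat m3
bar 2: v0=D3 v1=D4 downbeat P8
bar 3: v0=B2 v1=F3 downbeat TT
bar 4: v0=D3 v1=B3 downbeat M6
bar 5: v0=E3 v1=G3 downbeat m3
bar 6: v0=E3 v1=C4 downbeat m6
bar 7: v0=D3 v1=D4 downbeat P8
  -> R4 @ bar 0 tick 3 v(0, 1): D3/C4 m7 untreated
  -> R4 @ bar 3 tick 0 v(0, 1): B2/F3 TT untreated
  -> R7 @ bar 3 tick 0 v(1,): B3->F3 leap 6st
  -> R4 @ bar 3 tick 3 v(0, 1): B2/F3 TT untreated
  -> R7 @ bar 4 tick 0 v(1,): F3->B3 leap 6st

(0, 3, R4, (0, 1))
(3, 0, R4, (0, 1))
(3, 0, R7, (1,))
(3, 3, R4, (0, 1))
(4, 0, R7, (1,))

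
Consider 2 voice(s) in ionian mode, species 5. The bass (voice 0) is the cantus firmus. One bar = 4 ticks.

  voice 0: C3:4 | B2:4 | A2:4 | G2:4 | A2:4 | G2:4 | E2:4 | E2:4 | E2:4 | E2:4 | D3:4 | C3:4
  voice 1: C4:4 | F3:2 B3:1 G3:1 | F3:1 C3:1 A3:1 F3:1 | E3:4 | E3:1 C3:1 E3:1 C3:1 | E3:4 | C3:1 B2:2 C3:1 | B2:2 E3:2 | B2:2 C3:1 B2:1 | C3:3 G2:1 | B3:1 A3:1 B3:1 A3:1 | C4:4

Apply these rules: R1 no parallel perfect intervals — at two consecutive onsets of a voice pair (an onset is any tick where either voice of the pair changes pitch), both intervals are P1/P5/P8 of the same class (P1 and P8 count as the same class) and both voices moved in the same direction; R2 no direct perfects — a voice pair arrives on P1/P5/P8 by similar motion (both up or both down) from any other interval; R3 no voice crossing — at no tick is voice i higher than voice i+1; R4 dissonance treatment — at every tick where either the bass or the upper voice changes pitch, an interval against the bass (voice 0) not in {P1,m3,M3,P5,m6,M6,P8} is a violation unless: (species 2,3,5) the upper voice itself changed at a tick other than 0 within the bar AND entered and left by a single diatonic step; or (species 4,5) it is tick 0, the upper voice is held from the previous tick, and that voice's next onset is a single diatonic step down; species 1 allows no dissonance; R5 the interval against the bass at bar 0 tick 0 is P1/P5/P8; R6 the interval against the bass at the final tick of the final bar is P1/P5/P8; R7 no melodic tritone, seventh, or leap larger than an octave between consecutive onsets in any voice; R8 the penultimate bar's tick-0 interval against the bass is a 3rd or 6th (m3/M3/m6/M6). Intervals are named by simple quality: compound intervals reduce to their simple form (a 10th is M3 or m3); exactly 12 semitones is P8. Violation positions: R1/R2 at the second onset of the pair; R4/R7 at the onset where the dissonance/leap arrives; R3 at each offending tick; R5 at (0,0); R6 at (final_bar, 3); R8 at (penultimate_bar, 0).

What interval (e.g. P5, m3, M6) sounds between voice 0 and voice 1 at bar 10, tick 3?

P5

voice 0=D3 voice 1=A3 -> P5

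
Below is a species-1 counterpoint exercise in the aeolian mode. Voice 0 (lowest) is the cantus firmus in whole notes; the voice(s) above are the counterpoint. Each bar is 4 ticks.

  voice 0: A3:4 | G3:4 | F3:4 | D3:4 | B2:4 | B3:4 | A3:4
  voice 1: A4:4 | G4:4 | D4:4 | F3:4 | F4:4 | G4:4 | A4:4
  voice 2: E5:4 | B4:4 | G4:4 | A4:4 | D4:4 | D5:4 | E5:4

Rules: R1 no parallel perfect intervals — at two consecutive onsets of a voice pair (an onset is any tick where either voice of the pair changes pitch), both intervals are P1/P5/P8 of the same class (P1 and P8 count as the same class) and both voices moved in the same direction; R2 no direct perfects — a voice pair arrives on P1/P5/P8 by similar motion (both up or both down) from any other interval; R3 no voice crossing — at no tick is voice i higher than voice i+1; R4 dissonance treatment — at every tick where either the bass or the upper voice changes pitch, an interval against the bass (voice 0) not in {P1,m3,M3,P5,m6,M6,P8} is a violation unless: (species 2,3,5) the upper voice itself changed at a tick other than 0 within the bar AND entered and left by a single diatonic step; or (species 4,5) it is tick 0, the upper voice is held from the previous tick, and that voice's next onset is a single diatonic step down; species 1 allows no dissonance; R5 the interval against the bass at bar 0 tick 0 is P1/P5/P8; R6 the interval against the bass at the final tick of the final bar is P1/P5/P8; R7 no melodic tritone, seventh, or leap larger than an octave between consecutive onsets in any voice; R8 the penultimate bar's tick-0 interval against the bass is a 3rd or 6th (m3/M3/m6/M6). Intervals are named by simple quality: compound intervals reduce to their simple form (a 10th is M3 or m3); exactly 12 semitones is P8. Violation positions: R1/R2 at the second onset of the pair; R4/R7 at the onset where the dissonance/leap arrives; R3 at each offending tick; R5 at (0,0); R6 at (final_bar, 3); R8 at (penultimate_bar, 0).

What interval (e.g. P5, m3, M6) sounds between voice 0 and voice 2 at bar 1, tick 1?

M3

voice 0=G3 voice 2=B4 -> M3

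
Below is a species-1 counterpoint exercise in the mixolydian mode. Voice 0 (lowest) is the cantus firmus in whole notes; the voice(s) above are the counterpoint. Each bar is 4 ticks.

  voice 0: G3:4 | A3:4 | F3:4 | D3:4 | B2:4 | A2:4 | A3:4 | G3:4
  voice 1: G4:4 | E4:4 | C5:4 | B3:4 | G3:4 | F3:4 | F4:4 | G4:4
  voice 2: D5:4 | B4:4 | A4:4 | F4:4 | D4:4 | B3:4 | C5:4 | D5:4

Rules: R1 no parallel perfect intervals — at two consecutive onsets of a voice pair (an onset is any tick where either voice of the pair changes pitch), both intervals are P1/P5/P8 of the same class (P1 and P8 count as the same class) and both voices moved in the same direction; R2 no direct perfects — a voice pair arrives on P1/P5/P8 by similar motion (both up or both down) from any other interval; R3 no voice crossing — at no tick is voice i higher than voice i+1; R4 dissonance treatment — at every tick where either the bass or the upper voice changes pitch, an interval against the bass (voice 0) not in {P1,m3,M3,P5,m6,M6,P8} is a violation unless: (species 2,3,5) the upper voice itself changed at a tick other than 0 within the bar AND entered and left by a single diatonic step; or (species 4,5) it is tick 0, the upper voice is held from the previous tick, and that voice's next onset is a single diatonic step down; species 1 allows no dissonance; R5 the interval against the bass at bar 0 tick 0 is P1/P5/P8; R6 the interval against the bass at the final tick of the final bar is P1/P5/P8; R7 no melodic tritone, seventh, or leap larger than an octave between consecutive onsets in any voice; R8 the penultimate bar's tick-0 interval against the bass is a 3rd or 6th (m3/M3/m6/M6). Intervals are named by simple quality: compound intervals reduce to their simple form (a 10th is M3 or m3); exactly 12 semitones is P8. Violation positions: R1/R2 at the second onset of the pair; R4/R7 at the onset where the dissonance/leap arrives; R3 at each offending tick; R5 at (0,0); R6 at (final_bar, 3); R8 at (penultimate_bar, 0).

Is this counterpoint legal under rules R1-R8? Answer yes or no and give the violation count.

bar 0: v0=G3 v1=G4 v2=D5 (P5)
bar 1: v0=A3 v1=E4 v2=B4 (M2)
bar 2: v0=F3 v1=C5 v2=A4 (M3)
bar 3: v0=D3 v1=B3 v2=F4 (m3)
bar 4: v0=B2 v1=G3 v2=D4 (m3)
bar 5: v0=A2 v1=F3 v2=B3 (M2)
bar 6: v0=A3 v1=F4 v2=C5 (m3)
bar 7: v0=G3 v1=G4 v2=D5 (P5)
  R1 @ bar1.0: G4/D5 P5 -> E4/B4 P5 similar
  R4 @ bar1.0: A3/B4 M2 untreated
  R3 @ bar2.0: C5 above A4
  R3 @ bar2.1: C5 above A4
  R3 @ bar2.2: C5 above A4
  R3 @ bar2.3: C5 above A4
  R7 @ bar3.0: C5->B3 leap 13st
  R2 @ bar4.0: B3/F4 TT -> G3/D4 P5 similar
  R4 @ bar5.0: A2/B3 M2 untreated
  R2 @ bar6.0: F3/B3 TT -> F4/C5 P5 similar
  R7 @ bar6.0: B3->C5 leap 13st
  R1 @ bar7.0: F4/C5 P5 -> G4/D5 P5 similar

No (12 violations)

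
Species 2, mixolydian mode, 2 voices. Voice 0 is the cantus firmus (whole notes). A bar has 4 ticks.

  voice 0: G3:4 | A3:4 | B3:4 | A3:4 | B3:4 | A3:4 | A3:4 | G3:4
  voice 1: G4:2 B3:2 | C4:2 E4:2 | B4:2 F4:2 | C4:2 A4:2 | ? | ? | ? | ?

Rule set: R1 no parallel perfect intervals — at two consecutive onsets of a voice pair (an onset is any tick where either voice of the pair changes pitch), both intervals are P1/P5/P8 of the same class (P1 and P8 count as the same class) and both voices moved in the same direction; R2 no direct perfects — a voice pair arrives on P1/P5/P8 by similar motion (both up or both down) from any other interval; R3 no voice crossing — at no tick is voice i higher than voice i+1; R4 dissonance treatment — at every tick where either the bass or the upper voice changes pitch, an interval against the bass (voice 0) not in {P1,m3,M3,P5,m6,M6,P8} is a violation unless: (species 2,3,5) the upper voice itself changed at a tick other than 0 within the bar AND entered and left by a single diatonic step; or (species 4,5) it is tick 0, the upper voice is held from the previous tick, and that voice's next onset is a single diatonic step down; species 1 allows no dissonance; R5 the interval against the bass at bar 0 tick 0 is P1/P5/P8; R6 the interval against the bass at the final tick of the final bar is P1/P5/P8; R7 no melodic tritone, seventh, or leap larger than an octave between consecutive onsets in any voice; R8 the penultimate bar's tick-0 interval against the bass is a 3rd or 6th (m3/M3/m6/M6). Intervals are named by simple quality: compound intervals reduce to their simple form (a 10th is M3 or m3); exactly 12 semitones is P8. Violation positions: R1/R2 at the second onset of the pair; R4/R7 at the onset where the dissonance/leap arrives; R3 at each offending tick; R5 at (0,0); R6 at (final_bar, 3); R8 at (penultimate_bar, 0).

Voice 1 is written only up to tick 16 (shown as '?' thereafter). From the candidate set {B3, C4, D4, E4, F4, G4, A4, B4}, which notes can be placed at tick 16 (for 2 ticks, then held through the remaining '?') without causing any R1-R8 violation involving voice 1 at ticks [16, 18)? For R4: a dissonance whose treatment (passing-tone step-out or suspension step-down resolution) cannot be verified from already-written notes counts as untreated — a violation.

B3: violates R7
C4: violates R4
D4: legal
E4: violates R4
F4: violates R4
G4: legal
A4: violates R4
B4: violates R1

{D4, G4}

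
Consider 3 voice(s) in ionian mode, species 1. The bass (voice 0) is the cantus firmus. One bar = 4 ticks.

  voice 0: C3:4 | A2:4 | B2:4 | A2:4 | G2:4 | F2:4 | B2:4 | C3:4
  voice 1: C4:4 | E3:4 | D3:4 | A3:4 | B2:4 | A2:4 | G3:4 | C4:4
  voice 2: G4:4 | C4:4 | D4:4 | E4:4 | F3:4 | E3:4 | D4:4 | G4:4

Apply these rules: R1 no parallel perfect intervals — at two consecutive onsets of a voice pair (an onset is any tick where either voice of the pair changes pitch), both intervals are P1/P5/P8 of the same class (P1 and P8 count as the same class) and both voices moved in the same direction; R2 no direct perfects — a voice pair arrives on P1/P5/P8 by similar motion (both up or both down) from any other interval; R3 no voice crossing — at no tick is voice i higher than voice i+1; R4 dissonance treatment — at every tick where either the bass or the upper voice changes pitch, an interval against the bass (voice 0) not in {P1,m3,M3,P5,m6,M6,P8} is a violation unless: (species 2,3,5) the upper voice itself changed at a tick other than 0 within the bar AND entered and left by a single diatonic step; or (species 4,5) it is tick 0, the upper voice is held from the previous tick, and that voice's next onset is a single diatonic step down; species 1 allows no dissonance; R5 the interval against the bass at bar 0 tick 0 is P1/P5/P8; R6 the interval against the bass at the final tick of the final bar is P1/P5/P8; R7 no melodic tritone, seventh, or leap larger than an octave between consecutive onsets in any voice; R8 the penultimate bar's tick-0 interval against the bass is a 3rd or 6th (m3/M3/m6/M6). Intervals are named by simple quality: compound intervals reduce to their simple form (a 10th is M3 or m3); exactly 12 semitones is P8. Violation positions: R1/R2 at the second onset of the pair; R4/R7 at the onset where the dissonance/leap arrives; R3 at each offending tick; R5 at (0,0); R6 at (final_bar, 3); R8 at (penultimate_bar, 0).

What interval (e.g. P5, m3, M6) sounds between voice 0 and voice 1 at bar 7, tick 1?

P8

voice 0=C3 voice 1=C4 -> P8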